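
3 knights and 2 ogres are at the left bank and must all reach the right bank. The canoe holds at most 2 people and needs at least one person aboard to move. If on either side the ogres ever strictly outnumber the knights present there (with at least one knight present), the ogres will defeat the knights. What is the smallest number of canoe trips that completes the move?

Counting alone: each trip to the right bank takes at most 2 across and each return brings at least 1 back, so after t trips out (and t−1 returns) at most 2t − (t−1) of the 5 are across; that first reaches 5 at t = 4, so at least 7 crossings are needed.
The plan below uses exactly 7 crossings, so it is optimal:
1. 2 ogres → the right bank.  (the left bank: 3K 0O; the right bank: 0K 2O)
2. 1 ogre ← the left bank.  (the left bank: 3K 1O; the right bank: 0K 1O)
3. 2 knights → the right bank.  (the left bank: 1K 1O; the right bank: 2K 1O)
4. 1 knight ← the left bank.  (the left bank: 2K 1O; the right bank: 1K 1O)
5. 1 knight and 1 ogre → the right bank.  (the left bank: 1K 0O; the right bank: 2K 2O)
6. 1 ogre ← the left bank.  (the left bank: 1K 1O; the right bank: 2K 1O)
7. 1 knight and 1 ogre → the right bank.  (the left bank: 0K 0O; the right bank: 3K 2O)

7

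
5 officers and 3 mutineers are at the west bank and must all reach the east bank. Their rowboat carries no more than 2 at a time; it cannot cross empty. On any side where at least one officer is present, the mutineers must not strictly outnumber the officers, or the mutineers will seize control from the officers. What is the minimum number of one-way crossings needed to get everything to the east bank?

Counting alone: each trip to the east bank takes at most 2 across and each return brings at least 1 back, so after t trips out (and t−1 returns) at most 2t − (t−1) of the 8 are across; that first reaches 8 at t = 7, so at least 13 crossings are needed.
The plan below uses exactly 13 crossings, so it is optimal:
1. 2 mutineers → the east bank.  (the west bank: 5O 1M; the east bank: 0O 2M)
2. 1 mutineer ← the west bank.  (the west bank: 5O 2M; the east bank: 0O 1M)
3. 2 mutineers → the east bank.  (the west bank: 5O 0M; the east bank: 0O 3M)
4. 1 mutineer ← the west bank.  (the west bank: 5O 1M; the east bank: 0O 2M)
5. 2 officers → the east bank.  (the west bank: 3O 1M; the east bank: 2O 2M)
6. 1 mutineer ← the west bank.  (the west bank: 3O 2M; the east bank: 2O 1M)
7. 1 officer and 1 mutineer → the east bank.  (the west bank: 2O 1M; the east bank: 3O 2M)
8. 1 mutineer ← the west bank.  (the west bank: 2O 2M; the east bank: 3O 1M)
9. 2 mutineers → the east bank.  (the west bank: 2O 0M; the east bank: 3O 3M)
10. 1 mutineer ← the west bank.  (the west bank: 2O 1M; the east bank: 3O 2M)
11. 1 officer and 1 mutineer → the east bank.  (the west bank: 1O 0M; the east bank: 4O 3M)
12. 1 mutineer ← the west bank.  (the west bank: 1O 1M; the east bank: 4O 2M)
13. 1 officer and 1 mutineer → the east bank.  (the west bank: 0O 0M; the east bank: 5O 3M)

13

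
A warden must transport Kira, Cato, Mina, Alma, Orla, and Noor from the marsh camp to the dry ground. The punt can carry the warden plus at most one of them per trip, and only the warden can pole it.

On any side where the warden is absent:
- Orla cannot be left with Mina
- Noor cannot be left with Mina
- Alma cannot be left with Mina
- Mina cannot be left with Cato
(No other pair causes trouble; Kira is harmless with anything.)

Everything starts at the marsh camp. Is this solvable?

No

Following every safe sequence of crossings from the start, the most of the 6 that can be at the dry ground as the punt arrives there on crossings 1, 3, 5 is 1, 2, 3 respectively; the best ever achieved is 3 of 6.
From crossing 7 on, no configuration arises that was not already reachable earlier: only 22 distinct safe configurations (who is on which side, and where the punt is) can ever be reached, none of them has everyone across, and every continuation just revisits them. So no valid plan exists.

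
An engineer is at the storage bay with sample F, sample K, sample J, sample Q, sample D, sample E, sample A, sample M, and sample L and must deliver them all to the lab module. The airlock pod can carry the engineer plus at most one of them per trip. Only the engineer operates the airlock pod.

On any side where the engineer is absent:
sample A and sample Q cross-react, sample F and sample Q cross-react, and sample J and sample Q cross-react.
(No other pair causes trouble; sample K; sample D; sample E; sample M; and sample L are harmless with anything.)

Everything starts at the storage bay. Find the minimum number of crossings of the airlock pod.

impossible

Following every safe sequence of crossings from the start, the most of the 9 that can be at the lab module as the airlock pod arrives there on crossings 1, 3, 5, 7, 9, 11, 13 is 1, 2, 3, 4, 5, 6, 7 respectively; the best ever achieved is 7 of 9.
From crossing 15 on, no configuration arises that was not already reachable earlier: only 288 distinct safe configurations (who is on which side, and where the airlock pod is) can ever be reached, none of them has everyone across, and every continuation just revisits them. So no valid plan exists.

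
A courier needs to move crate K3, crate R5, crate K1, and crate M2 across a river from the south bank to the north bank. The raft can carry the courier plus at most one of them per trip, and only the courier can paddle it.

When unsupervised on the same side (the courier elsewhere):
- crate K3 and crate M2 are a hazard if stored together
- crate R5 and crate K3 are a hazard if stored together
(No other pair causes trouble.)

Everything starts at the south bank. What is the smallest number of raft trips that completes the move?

Counting alone: the courier can take at most 1 across per trip to the north bank, so moving all 4 needs at least 4 loaded trips out, with a return between consecutive ones — at least 7 crossings.
The safety rule pushes this higher. Following every safe sequence of crossings, the most of the 4 that can be at the north bank as the raft arrives there on crossing 7 is 3 — never all 4.
So no plan with fewer than 9 crossings exists, and this one achieves 9:
1. Courier goes to the north bank with crate K3.
2. Courier goes back to the south bank alone.
3. Courier goes to the north bank with crate R5.
4. Courier goes back to the south bank with crate K3.
5. Courier goes to the north bank with crate M2.
6. Courier goes back to the south bank alone.
7. Courier goes to the north bank with crate K1.
8. Courier goes back to the south bank alone.
9. Courier goes to the north bank with crate K3.

9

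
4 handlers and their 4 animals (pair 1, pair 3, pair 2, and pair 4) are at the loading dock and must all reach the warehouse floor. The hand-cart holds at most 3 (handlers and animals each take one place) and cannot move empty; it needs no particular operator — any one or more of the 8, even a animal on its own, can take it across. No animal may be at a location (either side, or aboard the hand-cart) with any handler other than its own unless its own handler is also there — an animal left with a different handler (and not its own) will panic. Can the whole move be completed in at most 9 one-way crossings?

Yes

Yes — this plan uses 9 crossings (≤ 9):
1. animal 1 and handler 1 cross → the warehouse floor.
2. handler 1 crosses ← the loading dock.
3. animal 3, handler 1, and handler 3 cross → the warehouse floor.
4. animal 1 and handler 1 cross ← the loading dock.
5. handler 1, handler 2, and handler 4 cross → the warehouse floor.
6. animal 3 crosses ← the loading dock.
7. animal 1 and animal 3 cross → the warehouse floor.
8. animal 1 crosses ← the loading dock.
9. animal 1, animal 2, and animal 4 cross → the warehouse floor.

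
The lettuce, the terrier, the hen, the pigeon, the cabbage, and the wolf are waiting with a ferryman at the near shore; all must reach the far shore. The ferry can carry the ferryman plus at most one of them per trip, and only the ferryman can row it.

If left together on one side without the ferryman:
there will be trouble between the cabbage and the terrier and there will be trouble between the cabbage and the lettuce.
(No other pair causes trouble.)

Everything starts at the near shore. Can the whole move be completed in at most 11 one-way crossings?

Counting alone: the ferryman can take at most 1 across per trip to the far shore, so moving all 6 needs at least 6 loaded trips out, with a return between consecutive ones — at least 11 crossings.
The safety rule pushes this higher. Following every safe sequence of crossings, the most of the 6 that can be at the far shore as the ferry arrives there on crossing 11 is 5 — never all 6.
So the move cannot be finished within 11 crossings. (The shortest complete plan takes 13:)
1. Ferryman goes to the far shore with the cabbage.
2. Ferryman goes back to the near shore alone.
3. Ferryman goes to the far shore with the lettuce.
4. Ferryman goes back to the near shore with the cabbage.
5. Ferryman goes to the far shore with the terrier.
6. Ferryman goes back to the near shore alone.
7. Ferryman goes to the far shore with the hen.
8. Ferryman goes back to the near shore alone.
9. Ferryman goes to the far shore with the pigeon.
10. Ferryman goes back to the near shore alone.
11. Ferryman goes to the far shore with the wolf.
12. Ferryman goes back to the near shore alone.
13. Ferryman goes to the far shore with the cabbage.

No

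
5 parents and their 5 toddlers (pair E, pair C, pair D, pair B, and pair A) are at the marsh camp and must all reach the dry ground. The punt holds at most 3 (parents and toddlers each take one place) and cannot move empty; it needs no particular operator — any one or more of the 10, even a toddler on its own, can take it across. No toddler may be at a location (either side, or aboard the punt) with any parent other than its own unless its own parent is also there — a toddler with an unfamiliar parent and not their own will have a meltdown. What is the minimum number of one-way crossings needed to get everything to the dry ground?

Counting alone: each trip to the dry ground takes at most 3 across and each return brings at least 1 back, so after t trips out (and t−1 returns) at most 3t − (t−1) of the 10 are across; that first reaches 10 at t = 5, so at least 9 crossings are needed.
The safety rule pushes this higher. Following every safe sequence of crossings, the most of the 10 that can be at the dry ground as the punt arrives there on crossing 9 is 9 — never all 10.
So no plan with fewer than 11 crossings exists, and this one achieves 11:
1. parent E and toddler E cross → the dry ground.
2. parent E crosses ← the marsh camp.
3. toddler B, toddler C, and toddler D cross → the dry ground.
4. toddler E crosses ← the marsh camp.
5. parent B, parent C, and parent D cross → the dry ground.
6. parent C and toddler C cross ← the marsh camp.
7. parent A, parent C, and parent E cross → the dry ground.
8. toddler D crosses ← the marsh camp.
9. toddler C and toddler E cross → the dry ground.
10. toddler E crosses ← the marsh camp.
11. toddler A, toddler D, and toddler E cross → the dry ground.

11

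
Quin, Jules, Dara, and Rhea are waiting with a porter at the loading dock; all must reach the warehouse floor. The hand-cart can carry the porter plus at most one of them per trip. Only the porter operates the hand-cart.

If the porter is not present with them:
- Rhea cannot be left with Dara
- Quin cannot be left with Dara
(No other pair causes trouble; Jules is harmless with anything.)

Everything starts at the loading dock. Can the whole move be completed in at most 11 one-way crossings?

Yes — this plan uses 9 crossings (≤ 11):
1. Porter goes to the warehouse floor with Dara.
2. Porter goes back to the loading dock alone.
3. Porter goes to the warehouse floor with Quin.
4. Porter goes back to the loading dock with Dara.
5. Porter goes to the warehouse floor with Rhea.
6. Porter goes back to the loading dock alone.
7. Porter goes to the warehouse floor with Jules.
8. Porter goes back to the loading dock alone.
9. Porter goes to the warehouse floor with Dara.

Yes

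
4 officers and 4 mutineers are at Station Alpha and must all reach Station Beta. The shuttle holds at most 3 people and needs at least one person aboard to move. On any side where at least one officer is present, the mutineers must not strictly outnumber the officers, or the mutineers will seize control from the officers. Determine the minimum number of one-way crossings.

9

Counting alone: each trip to Station Beta takes at most 3 across and each return brings at least 1 back, so after t trips out (and t−1 returns) at most 3t − (t−1) of the 8 are across; that first reaches 8 at t = 4, so at least 7 crossings are needed.
The safety rule pushes this higher. Following every safe sequence of crossings, the most of the 8 that can be at Station Beta as the shuttle arrives there on crossing 7 is 7 — never all 8.
So no plan with fewer than 9 crossings exists, and this one achieves 9:
1. 2 mutineers → Station Beta.  (Station Alpha: 4O 2M; Station Beta: 0O 2M)
2. 1 mutineer ← Station Alpha.  (Station Alpha: 4O 3M; Station Beta: 0O 1M)
3. 3 mutineers → Station Beta.  (Station Alpha: 4O 0M; Station Beta: 0O 4M)
4. 1 mutineer ← Station Alpha.  (Station Alpha: 4O 1M; Station Beta: 0O 3M)
5. 3 officers → Station Beta.  (Station Alpha: 1O 1M; Station Beta: 3O 3M)
6. 1 officer and 1 mutineer ← Station Alpha.  (Station Alpha: 2O 2M; Station Beta: 2O 2M)
7. 2 officers → Station Beta.  (Station Alpha: 0O 2M; Station Beta: 4O 2M)
8. 1 mutineer ← Station Alpha.  (Station Alpha: 0O 3M; Station Beta: 4O 1M)
9. 3 mutineers → Station Beta.  (Station Alpha: 0O 0M; Station Beta: 4O 4M)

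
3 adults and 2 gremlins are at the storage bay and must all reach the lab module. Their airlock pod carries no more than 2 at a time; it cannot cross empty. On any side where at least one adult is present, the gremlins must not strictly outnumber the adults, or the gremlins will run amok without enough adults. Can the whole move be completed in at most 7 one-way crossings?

Yes — this plan uses 7 crossings (≤ 7):
1. 2 gremlins → the lab module.  (the storage bay: 3A 0G; the lab module: 0A 2G)
2. 1 gremlin ← the storage bay.  (the storage bay: 3A 1G; the lab module: 0A 1G)
3. 2 adults → the lab module.  (the storage bay: 1A 1G; the lab module: 2A 1G)
4. 1 adult ← the storage bay.  (the storage bay: 2A 1G; the lab module: 1A 1G)
5. 1 adult and 1 gremlin → the lab module.  (the storage bay: 1A 0G; the lab module: 2A 2G)
6. 1 gremlin ← the storage bay.  (the storage bay: 1A 1G; the lab module: 2A 1G)
7. 1 adult and 1 gremlin → the lab module.  (the storage bay: 0A 0G; the lab module: 3A 2G)

Yes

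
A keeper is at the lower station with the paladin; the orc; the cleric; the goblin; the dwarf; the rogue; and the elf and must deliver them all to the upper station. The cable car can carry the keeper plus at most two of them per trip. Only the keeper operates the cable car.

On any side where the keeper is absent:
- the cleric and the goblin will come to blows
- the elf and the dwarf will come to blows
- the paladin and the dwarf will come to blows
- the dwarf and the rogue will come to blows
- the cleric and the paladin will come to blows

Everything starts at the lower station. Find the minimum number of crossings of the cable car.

Counting alone: the keeper can take at most 2 across per trip to the upper station, so moving all 7 needs at least 4 loaded trips out, with a return between consecutive ones — at least 7 crossings.
The safety rule pushes this higher. Following every safe sequence of crossings, the most of the 7 that can be at the upper station as the cable car arrives there on crossing 7 is 6 — never all 7.
So no plan with fewer than 9 crossings exists, and this one achieves 9:
1. Keeper goes to the upper station with the cleric and the dwarf.  [the lower station: the elf, the goblin, the orc, the paladin, the rogue | the upper station: the cleric, the dwarf]
2. Keeper goes back to the lower station alone.  [the lower station: the elf, the goblin, the orc, the paladin, the rogue | the upper station: the cleric, the dwarf]
3. Keeper goes to the upper station with the orc.  [the lower station: the elf, the goblin, the paladin, the rogue | the upper station: the cleric, the dwarf, the orc]
4. Keeper goes back to the lower station alone.  [the lower station: the elf, the goblin, the paladin, the rogue | the upper station: the cleric, the dwarf, the orc]
5. Keeper goes to the upper station with the goblin and the paladin.  [the lower station: the elf, the rogue | the upper station: the cleric, the dwarf, the goblin, the orc, the paladin]
6. Keeper goes back to the lower station with the cleric and the dwarf.  [the lower station: the cleric, the dwarf, the elf, the rogue | the upper station: the goblin, the orc, the paladin]
7. Keeper goes to the upper station with the elf and the rogue.  [the lower station: the cleric, the dwarf | the upper station: the elf, the goblin, the orc, the paladin, the rogue]
8. Keeper goes back to the lower station alone.  [the lower station: the cleric, the dwarf | the upper station: the elf, the goblin, the orc, the paladin, the rogue]
9. Keeper goes to the upper station with the cleric and the dwarf.  [the lower station: — | the upper station: the cleric, the dwarf, the elf, the goblin, the orc, the paladin, the rogue]

9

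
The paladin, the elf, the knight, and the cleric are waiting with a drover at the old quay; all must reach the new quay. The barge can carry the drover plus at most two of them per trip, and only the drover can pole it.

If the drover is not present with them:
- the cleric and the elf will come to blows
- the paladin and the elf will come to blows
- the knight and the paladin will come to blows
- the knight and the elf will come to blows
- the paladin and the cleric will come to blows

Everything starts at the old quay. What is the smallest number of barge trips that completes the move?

5

Counting alone: the drover can take at most 2 across per trip to the new quay, so moving all 4 needs at least 2 loaded trips out, with a return between consecutive ones — at least 3 crossings.
The safety rule pushes this higher. Following every safe sequence of crossings, the most of the 4 that can be at the new quay as the barge arrives there on crossing 3 is 3 — never all 4.
So no plan with fewer than 5 crossings exists, and this one achieves 5:
1. Drover goes to the new quay with the elf and the paladin.
2. Drover goes back to the old quay with the paladin.
3. Drover goes to the new quay with the cleric and the knight.
4. Drover goes back to the old quay with the elf.
5. Drover goes to the new quay with the elf and the paladin.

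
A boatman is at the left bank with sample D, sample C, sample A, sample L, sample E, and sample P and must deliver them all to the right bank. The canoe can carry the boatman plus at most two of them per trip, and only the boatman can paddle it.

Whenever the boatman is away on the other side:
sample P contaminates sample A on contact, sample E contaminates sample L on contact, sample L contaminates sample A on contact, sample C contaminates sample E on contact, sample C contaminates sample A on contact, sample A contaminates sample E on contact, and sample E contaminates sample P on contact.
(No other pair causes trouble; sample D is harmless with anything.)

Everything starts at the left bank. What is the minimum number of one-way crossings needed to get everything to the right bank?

Following every safe sequence of crossings from the start, the most of the 6 that can be at the right bank as the canoe arrives there on crossings 1, 3, 5 is 2, 3, 4 respectively; the best ever achieved is 4 of 6.
From crossing 7 on, no configuration arises that was not already reachable earlier: only 20 distinct safe configurations (who is on which side, and where the canoe is) can ever be reached, none of them has everyone across, and every continuation just revisits them. So no valid plan exists.

impossible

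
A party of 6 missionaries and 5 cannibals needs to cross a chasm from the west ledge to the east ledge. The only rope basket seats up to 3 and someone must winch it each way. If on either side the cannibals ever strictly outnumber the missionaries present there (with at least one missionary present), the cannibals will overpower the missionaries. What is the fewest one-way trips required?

Counting alone: each trip to the east ledge takes at most 3 across and each return brings at least 1 back, so after t trips out (and t−1 returns) at most 3t − (t−1) of the 11 are across; that first reaches 11 at t = 5, so at least 9 crossings are needed.
The plan below uses exactly 9 crossings, so it is optimal:
1. 3 cannibals → the east ledge.  (the west ledge: 6M 2C; the east ledge: 0M 3C)
2. 1 cannibal ← the west ledge.  (the west ledge: 6M 3C; the east ledge: 0M 2C)
3. 3 missionaries → the east ledge.  (the west ledge: 3M 3C; the east ledge: 3M 2C)
4. 1 missionary ← the west ledge.  (the west ledge: 4M 3C; the east ledge: 2M 2C)
5. 2 missionaries and 1 cannibal → the east ledge.  (the west ledge: 2M 2C; the east ledge: 4M 3C)
6. 1 missionary ← the west ledge.  (the west ledge: 3M 2C; the east ledge: 3M 3C)
7. 2 missionaries and 1 cannibal → the east ledge.  (the west ledge: 1M 1C; the east ledge: 5M 4C)
8. 1 missionary ← the west ledge.  (the west ledge: 2M 1C; the east ledge: 4M 4C)
9. 2 missionaries and 1 cannibal → the east ledge.  (the west ledge: 0M 0C; the east ledge: 6M 5C)

9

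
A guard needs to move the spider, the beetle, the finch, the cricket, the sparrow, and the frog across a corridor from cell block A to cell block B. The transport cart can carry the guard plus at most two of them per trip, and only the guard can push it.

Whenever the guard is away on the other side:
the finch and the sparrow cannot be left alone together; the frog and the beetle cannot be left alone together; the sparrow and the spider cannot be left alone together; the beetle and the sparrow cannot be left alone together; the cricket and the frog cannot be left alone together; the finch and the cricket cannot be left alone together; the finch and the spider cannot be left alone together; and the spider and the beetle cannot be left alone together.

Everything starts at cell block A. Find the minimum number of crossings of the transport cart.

impossible

Whatever the first load, the items left behind include a forbidden pair without the guard. No opening move is safe, so no plan exists.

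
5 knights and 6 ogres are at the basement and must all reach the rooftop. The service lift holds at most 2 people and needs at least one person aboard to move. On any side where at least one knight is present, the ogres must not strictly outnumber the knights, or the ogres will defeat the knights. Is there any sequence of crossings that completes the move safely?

No

The ogres already outnumber the knights at the basement before anyone moves, so the starting position itself is disallowed.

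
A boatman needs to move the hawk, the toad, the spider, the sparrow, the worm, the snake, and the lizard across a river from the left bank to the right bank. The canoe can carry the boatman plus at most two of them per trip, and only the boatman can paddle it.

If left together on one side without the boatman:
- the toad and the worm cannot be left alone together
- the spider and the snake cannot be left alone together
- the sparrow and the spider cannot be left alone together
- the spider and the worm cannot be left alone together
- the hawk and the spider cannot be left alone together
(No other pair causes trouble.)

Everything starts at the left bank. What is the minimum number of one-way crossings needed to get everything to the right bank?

9

Counting alone: the boatman can take at most 2 across per trip to the right bank, so moving all 7 needs at least 4 loaded trips out, with a return between consecutive ones — at least 7 crossings.
The safety rule pushes this higher. Following every safe sequence of crossings, the most of the 7 that can be at the right bank as the canoe arrives there on crossing 7 is 6 — never all 7.
So no plan with fewer than 9 crossings exists, and this one achieves 9:
1. Boatman goes to the right bank with the spider and the toad.
2. Boatman goes back to the left bank alone.
3. Boatman goes to the right bank with the lizard.
4. Boatman goes back to the left bank alone.
5. Boatman goes to the right bank with the hawk and the sparrow.
6. Boatman goes back to the left bank with the spider.
7. Boatman goes to the right bank with the snake and the spider.
8. Boatman goes back to the left bank with the spider.
9. Boatman goes to the right bank with the spider and the worm.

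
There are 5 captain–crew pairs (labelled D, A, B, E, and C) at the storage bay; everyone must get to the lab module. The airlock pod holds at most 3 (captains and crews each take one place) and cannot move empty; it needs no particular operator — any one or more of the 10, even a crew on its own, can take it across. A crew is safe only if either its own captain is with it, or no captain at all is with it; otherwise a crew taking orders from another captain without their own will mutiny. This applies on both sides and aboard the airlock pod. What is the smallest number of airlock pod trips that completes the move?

11

Counting alone: each trip to the lab module takes at most 3 across and each return brings at least 1 back, so after t trips out (and t−1 returns) at most 3t − (t−1) of the 10 are across; that first reaches 10 at t = 5, so at least 9 crossings are needed.
The safety rule pushes this higher. Following every safe sequence of crossings, the most of the 10 that can be at the lab module as the airlock pod arrives there on crossing 9 is 9 — never all 10.
So no plan with fewer than 11 crossings exists, and this one achieves 11:
1. captain D and crew D cross → the lab module.
2. captain D crosses ← the storage bay.
3. crew A, crew B, and crew E cross → the lab module.
4. crew D crosses ← the storage bay.
5. captain A, captain B, and captain E cross → the lab module.
6. captain A and crew A cross ← the storage bay.
7. captain A, captain C, and captain D cross → the lab module.
8. crew B crosses ← the storage bay.
9. crew A and crew D cross → the lab module.
10. crew D crosses ← the storage bay.
11. crew B, crew C, and crew D cross → the lab module.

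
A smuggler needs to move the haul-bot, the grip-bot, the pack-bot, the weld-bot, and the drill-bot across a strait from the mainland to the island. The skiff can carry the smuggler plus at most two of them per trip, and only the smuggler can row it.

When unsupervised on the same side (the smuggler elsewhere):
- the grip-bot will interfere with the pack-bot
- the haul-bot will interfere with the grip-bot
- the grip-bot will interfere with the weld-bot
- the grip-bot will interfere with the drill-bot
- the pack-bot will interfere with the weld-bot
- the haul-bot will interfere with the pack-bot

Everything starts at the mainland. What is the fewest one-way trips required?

Counting alone: the smuggler can take at most 2 across per trip to the island, so moving all 5 needs at least 3 loaded trips out, with a return between consecutive ones — at least 5 crossings.
The safety rule pushes this higher. Following every safe sequence of crossings, the most of the 5 that can be at the island as the skiff arrives there on crossing 5 is 4 — never all 5.
So no plan with fewer than 7 crossings exists, and this one achieves 7:
1. Smuggler goes to the island with the grip-bot and the pack-bot.  [the mainland: the drill-bot, the haul-bot, the weld-bot | the island: the grip-bot, the pack-bot]
2. Smuggler goes back to the mainland with the grip-bot.  [the mainland: the drill-bot, the grip-bot, the haul-bot, the weld-bot | the island: the pack-bot]
3. Smuggler goes to the island with the drill-bot and the grip-bot.  [the mainland: the haul-bot, the weld-bot | the island: the drill-bot, the grip-bot, the pack-bot]
4. Smuggler goes back to the mainland with the grip-bot.  [the mainland: the grip-bot, the haul-bot, the weld-bot | the island: the drill-bot, the pack-bot]
5. Smuggler goes to the island with the haul-bot and the weld-bot.  [the mainland: the grip-bot | the island: the drill-bot, the haul-bot, the pack-bot, the weld-bot]
6. Smuggler goes back to the mainland with the pack-bot.  [the mainland: the grip-bot, the pack-bot | the island: the drill-bot, the haul-bot, the weld-bot]
7. Smuggler goes to the island with the grip-bot and the pack-bot.  [the mainland: — | the island: the drill-bot, the grip-bot, the haul-bot, the pack-bot, the weld-bot]

7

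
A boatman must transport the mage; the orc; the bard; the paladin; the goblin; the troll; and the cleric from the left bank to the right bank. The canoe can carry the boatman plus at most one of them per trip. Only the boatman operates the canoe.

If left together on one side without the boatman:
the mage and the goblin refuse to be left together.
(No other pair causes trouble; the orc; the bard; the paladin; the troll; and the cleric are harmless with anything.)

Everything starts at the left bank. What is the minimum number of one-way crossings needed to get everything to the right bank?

13

Counting alone: the boatman can take at most 1 across per trip to the right bank, so moving all 7 needs at least 7 loaded trips out, with a return between consecutive ones — at least 13 crossings.
The plan below uses exactly 13 crossings, so it is optimal:
1. Boatman goes to the right bank with the mage.  [the left bank: the bard, the cleric, the goblin, the orc, the paladin, the troll | the right bank: the mage]
2. Boatman goes back to the left bank alone.  [the left bank: the bard, the cleric, the goblin, the orc, the paladin, the troll | the right bank: the mage]
3. Boatman goes to the right bank with the orc.  [the left bank: the bard, the cleric, the goblin, the paladin, the troll | the right bank: the mage, the orc]
4. Boatman goes back to the left bank alone.  [the left bank: the bard, the cleric, the goblin, the paladin, the troll | the right bank: the mage, the orc]
5. Boatman goes to the right bank with the bard.  [the left bank: the cleric, the goblin, the paladin, the troll | the right bank: the bard, the mage, the orc]
6. Boatman goes back to the left bank alone.  [the left bank: the cleric, the goblin, the paladin, the troll | the right bank: the bard, the mage, the orc]
7. Boatman goes to the right bank with the paladin.  [the left bank: the cleric, the goblin, the troll | the right bank: the bard, the mage, the orc, the paladin]
8. Boatman goes back to the left bank alone.  [the left bank: the cleric, the goblin, the troll | the right bank: the bard, the mage, the orc, the paladin]
9. Boatman goes to the right bank with the troll.  [the left bank: the cleric, the goblin | the right bank: the bard, the mage, the orc, the paladin, the troll]
10. Boatman goes back to the left bank alone.  [the left bank: the cleric, the goblin | the right bank: the bard, the mage, the orc, the paladin, the troll]
11. Boatman goes to the right bank with the cleric.  [the left bank: the goblin | the right bank: the bard, the cleric, the mage, the orc, the paladin, the troll]
12. Boatman goes back to the left bank alone.  [the left bank: the goblin | the right bank: the bard, the cleric, the mage, the orc, the paladin, the troll]
13. Boatman goes to the right bank with the goblin.  [the left bank: — | the right bank: the bard, the cleric, the goblin, the mage, the orc, the paladin, the troll]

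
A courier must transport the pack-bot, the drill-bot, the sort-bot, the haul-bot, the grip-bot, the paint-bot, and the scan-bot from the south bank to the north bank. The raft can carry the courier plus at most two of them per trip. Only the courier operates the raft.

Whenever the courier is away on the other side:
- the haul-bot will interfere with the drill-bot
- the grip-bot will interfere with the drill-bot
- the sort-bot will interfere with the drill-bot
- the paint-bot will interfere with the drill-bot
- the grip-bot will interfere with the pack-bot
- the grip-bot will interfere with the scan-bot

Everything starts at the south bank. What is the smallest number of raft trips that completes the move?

Counting alone: the courier can take at most 2 across per trip to the north bank, so moving all 7 needs at least 4 loaded trips out, with a return between consecutive ones — at least 7 crossings.
The safety rule pushes this higher. Following every safe sequence of crossings, the most of the 7 that can be at the north bank as the raft arrives there on crossing 7 is 6 — never all 7.
So no plan with fewer than 9 crossings exists, and this one achieves 9:
1. Courier goes to the north bank with the drill-bot and the grip-bot.  [the south bank: the haul-bot, the pack-bot, the paint-bot, the scan-bot, the sort-bot | the north bank: the drill-bot, the grip-bot]
2. Courier goes back to the south bank with the drill-bot.  [the south bank: the drill-bot, the haul-bot, the pack-bot, the paint-bot, the scan-bot, the sort-bot | the north bank: the grip-bot]
3. Courier goes to the north bank with the drill-bot and the sort-bot.  [the south bank: the haul-bot, the pack-bot, the paint-bot, the scan-bot | the north bank: the drill-bot, the grip-bot, the sort-bot]
4. Courier goes back to the south bank with the drill-bot.  [the south bank: the drill-bot, the haul-bot, the pack-bot, the paint-bot, the scan-bot | the north bank: the grip-bot, the sort-bot]
5. Courier goes to the north bank with the haul-bot and the paint-bot.  [the south bank: the drill-bot, the pack-bot, the scan-bot | the north bank: the grip-bot, the haul-bot, the paint-bot, the sort-bot]
6. Courier goes back to the south bank alone.  [the south bank: the drill-bot, the pack-bot, the scan-bot | the north bank: the grip-bot, the haul-bot, the paint-bot, the sort-bot]
7. Courier goes to the north bank with the pack-bot and the scan-bot.  [the south bank: the drill-bot | the north bank: the grip-bot, the haul-bot, the pack-bot, the paint-bot, the scan-bot, the sort-bot]
8. Courier goes back to the south bank with the grip-bot.  [the south bank: the drill-bot, the grip-bot | the north bank: the haul-bot, the pack-bot, the paint-bot, the scan-bot, the sort-bot]
9. Courier goes to the north bank with the drill-bot and the grip-bot.  [the south bank: — | the north bank: the drill-bot, the grip-bot, the haul-bot, the pack-bot, the paint-bot, the scan-bot, the sort-bot]

9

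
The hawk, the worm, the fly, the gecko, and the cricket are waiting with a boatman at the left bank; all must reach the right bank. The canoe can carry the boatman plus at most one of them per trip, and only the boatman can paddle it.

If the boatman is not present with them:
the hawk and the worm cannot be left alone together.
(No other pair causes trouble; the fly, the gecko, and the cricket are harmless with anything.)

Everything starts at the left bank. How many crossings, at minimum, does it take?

9

Counting alone: the boatman can take at most 1 across per trip to the right bank, so moving all 5 needs at least 5 loaded trips out, with a return between consecutive ones — at least 9 crossings.
The plan below uses exactly 9 crossings, so it is optimal:
1. Boatman goes to the right bank with the hawk.  [the left bank: the cricket, the fly, the gecko, the worm | the right bank: the hawk]
2. Boatman goes back to the left bank alone.  [the left bank: the cricket, the fly, the gecko, the worm | the right bank: the hawk]
3. Boatman goes to the right bank with the fly.  [the left bank: the cricket, the gecko, the worm | the right bank: the fly, the hawk]
4. Boatman goes back to the left bank alone.  [the left bank: the cricket, the gecko, the worm | the right bank: the fly, the hawk]
5. Boatman goes to the right bank with the gecko.  [the left bank: the cricket, the worm | the right bank: the fly, the gecko, the hawk]
6. Boatman goes back to the left bank alone.  [the left bank: the cricket, the worm | the right bank: the fly, the gecko, the hawk]
7. Boatman goes to the right bank with the cricket.  [the left bank: the worm | the right bank: the cricket, the fly, the gecko, the hawk]
8. Boatman goes back to the left bank alone.  [the left bank: the worm | the right bank: the cricket, the fly, the gecko, the hawk]
9. Boatman goes to the right bank with the worm.  [the left bank: — | the right bank: the cricket, the fly, the gecko, the hawk, the worm]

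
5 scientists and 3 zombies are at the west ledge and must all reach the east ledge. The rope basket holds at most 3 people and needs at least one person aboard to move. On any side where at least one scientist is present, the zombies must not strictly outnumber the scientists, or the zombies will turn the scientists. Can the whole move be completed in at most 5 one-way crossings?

Counting alone: each trip to the east ledge takes at most 3 across and each return brings at least 1 back, so after t trips out (and t−1 returns) at most 3t − (t−1) of the 8 are across; that first reaches 8 at t = 4, so at least 7 crossings are needed.
Since 5 < 7, 5 crossings cannot be enough. (The shortest complete plan in fact takes 7:)
1. 2 zombies → the east ledge.  (the west ledge: 5S 1Z; the east ledge: 0S 2Z)
2. 1 zombie ← the west ledge.  (the west ledge: 5S 2Z; the east ledge: 0S 1Z)
3. 2 scientists and 1 zombie → the east ledge.  (the west ledge: 3S 1Z; the east ledge: 2S 2Z)
4. 1 zombie ← the west ledge.  (the west ledge: 3S 2Z; the east ledge: 2S 1Z)
5. 1 scientist and 2 zombies → the east ledge.  (the west ledge: 2S 0Z; the east ledge: 3S 3Z)
6. 1 zombie ← the west ledge.  (the west ledge: 2S 1Z; the east ledge: 3S 2Z)
7. 2 scientists and 1 zombie → the east ledge.  (the west ledge: 0S 0Z; the east ledge: 5S 3Z)

No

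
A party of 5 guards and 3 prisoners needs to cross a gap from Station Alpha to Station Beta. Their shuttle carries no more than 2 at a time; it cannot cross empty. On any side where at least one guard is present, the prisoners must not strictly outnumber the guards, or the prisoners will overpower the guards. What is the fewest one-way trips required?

Counting alone: each trip to Station Beta takes at most 2 across and each return brings at least 1 back, so after t trips out (and t−1 returns) at most 2t − (t−1) of the 8 are across; that first reaches 8 at t = 7, so at least 13 crossings are needed.
The plan below uses exactly 13 crossings, so it is optimal:
1. 2 prisoners → Station Beta.  (Station Alpha: 5G 1P; Station Beta: 0G 2P)
2. 1 prisoner ← Station Alpha.  (Station Alpha: 5G 2P; Station Beta: 0G 1P)
3. 2 prisoners → Station Beta.  (Station Alpha: 5G 0P; Station Beta: 0G 3P)
4. 1 prisoner ← Station Alpha.  (Station Alpha: 5G 1P; Station Beta: 0G 2P)
5. 2 guards → Station Beta.  (Station Alpha: 3G 1P; Station Beta: 2G 2P)
6. 1 prisoner ← Station Alpha.  (Station Alpha: 3G 2P; Station Beta: 2G 1P)
7. 1 guard and 1 prisoner → Station Beta.  (Station Alpha: 2G 1P; Station Beta: 3G 2P)
8. 1 prisoner ← Station Alpha.  (Station Alpha: 2G 2P; Station Beta: 3G 1P)
9. 2 prisoners → Station Beta.  (Station Alpha: 2G 0P; Station Beta: 3G 3P)
10. 1 prisoner ← Station Alpha.  (Station Alpha: 2G 1P; Station Beta: 3G 2P)
11. 1 guard and 1 prisoner → Station Beta.  (Station Alpha: 1G 0P; Station Beta: 4G 3P)
12. 1 prisoner ← Station Alpha.  (Station Alpha: 1G 1P; Station Beta: 4G 2P)
13. 1 guard and 1 prisoner → Station Beta.  (Station Alpha: 0G 0P; Station Beta: 5G 3P)

13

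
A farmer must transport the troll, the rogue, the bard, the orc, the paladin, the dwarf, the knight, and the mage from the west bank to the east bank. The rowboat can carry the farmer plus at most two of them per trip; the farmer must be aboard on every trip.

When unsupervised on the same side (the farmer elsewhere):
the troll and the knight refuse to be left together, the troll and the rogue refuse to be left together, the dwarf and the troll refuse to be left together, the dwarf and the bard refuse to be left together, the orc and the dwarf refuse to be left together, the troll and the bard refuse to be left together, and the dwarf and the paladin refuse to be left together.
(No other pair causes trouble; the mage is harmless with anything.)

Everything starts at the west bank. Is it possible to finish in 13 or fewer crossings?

Yes — this plan uses 13 crossings (≤ 13):
1. Farmer goes to the east bank with the dwarf and the troll.
2. Farmer goes back to the west bank with the troll.
3. Farmer goes to the east bank with the rogue and the troll.
4. Farmer goes back to the west bank with the troll.
5. Farmer goes to the east bank with the knight and the troll.
6. Farmer goes back to the west bank with the troll.
7. Farmer goes to the east bank with the mage and the troll.
8. Farmer goes back to the west bank with the troll.
9. Farmer goes to the east bank with the bard and the orc.
10. Farmer goes back to the west bank with the dwarf.
11. Farmer goes to the east bank with the paladin and the troll.
12. Farmer goes back to the west bank with the troll.
13. Farmer goes to the east bank with the dwarf and the troll.

Yes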